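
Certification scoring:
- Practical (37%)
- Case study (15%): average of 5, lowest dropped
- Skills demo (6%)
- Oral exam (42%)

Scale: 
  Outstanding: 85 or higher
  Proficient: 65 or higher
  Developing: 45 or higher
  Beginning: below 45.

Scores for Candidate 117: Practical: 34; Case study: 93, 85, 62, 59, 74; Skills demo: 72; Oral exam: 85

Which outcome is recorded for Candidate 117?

Developing

Case study: drop 59 → average of remaining 4 = 314/4 = 78.5
Weighted total:
  Practical 34 × 0.37 = 12.58
  Case study 78.5 × 0.15 = 11.775
  Skills demo 72 × 0.06 = 4.32
  Oral exam 85 × 0.42 = 35.7
Sum = 64.375
64.375 is ≥ 45 and < 65 → Developing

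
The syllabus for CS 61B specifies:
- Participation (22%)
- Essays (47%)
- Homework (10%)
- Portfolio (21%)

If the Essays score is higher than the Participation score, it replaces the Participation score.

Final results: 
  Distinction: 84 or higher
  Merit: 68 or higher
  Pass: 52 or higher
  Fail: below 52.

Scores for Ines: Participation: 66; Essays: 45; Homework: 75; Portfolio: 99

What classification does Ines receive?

Pass

Essays (45) ≤ Participation (66), so Participation stays at 66.
Weighted total:
  Participation 66 × 0.22 = 14.52
  Essays 45 × 0.47 = 21.15
  Homework 75 × 0.1 = 7.5
  Portfolio 99 × 0.21 = 20.79
Sum = 63.96
63.96 is ≥ 52 and < 68 → Pass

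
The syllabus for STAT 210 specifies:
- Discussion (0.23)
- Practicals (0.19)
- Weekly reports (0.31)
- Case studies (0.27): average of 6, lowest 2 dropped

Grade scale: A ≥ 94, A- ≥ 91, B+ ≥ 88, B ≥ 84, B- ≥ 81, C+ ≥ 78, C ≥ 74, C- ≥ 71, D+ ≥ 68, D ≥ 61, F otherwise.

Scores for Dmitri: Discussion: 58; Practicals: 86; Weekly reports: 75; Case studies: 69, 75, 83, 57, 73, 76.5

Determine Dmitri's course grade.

C-

Case studies: drop 57, 69 → average of remaining 4 = 307.5/4 = 76.875
Weighted total:
  Discussion 58 × 0.23 = 13.34
  Practicals 86 × 0.19 = 16.34
  Weekly reports 75 × 0.31 = 23.25
  Case studies 76.875 × 0.27 = 20.75625
Sum = 73.68625
73.68625 is ≥ 71 and < 74 → C-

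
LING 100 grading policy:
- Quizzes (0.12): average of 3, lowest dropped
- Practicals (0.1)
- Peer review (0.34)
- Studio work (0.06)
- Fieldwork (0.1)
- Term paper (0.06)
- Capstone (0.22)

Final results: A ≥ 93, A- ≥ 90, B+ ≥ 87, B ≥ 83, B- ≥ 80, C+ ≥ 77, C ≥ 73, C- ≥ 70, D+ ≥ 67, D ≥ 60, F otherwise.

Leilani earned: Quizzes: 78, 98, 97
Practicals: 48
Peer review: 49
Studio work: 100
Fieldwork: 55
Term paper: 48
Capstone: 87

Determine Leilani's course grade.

D

Quizzes: drop 78 → average of remaining 2 = 195/2 = 97.5
Weighted total:
  Quizzes 97.5 × 0.12 = 11.7
  Practicals 48 × 0.1 = 4.8
  Peer review 49 × 0.34 = 16.66
  Studio work 100 × 0.06 = 6
  Fieldwork 55 × 0.1 = 5.5
  Term paper 48 × 0.06 = 2.88
  Capstone 87 × 0.22 = 19.14
Sum = 66.68
66.68 is ≥ 60 and < 67 → D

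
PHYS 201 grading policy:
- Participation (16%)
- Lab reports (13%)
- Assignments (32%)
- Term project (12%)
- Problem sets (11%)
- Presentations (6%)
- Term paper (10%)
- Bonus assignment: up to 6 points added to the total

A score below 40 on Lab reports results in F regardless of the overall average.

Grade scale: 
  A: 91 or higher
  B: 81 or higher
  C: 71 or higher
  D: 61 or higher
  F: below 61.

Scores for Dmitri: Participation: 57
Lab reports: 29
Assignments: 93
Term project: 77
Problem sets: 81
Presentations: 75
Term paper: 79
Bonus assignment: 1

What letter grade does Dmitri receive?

Lab reports score 29 < 40: minimum not met.
Weighted total:
  Participation 57 × 0.16 = 9.12
  Lab reports 29 × 0.13 = 3.77
  Assignments 93 × 0.32 = 29.76
  Term project 77 × 0.12 = 9.24
  Problem sets 81 × 0.11 = 8.91
  Presentations 75 × 0.06 = 4.5
  Term paper 79 × 0.1 = 7.9
Sum = 73.2
Bonus assignment: 73.2 + 1 = 74.2
Because the Lab reports minimum was not met, the result is F.

F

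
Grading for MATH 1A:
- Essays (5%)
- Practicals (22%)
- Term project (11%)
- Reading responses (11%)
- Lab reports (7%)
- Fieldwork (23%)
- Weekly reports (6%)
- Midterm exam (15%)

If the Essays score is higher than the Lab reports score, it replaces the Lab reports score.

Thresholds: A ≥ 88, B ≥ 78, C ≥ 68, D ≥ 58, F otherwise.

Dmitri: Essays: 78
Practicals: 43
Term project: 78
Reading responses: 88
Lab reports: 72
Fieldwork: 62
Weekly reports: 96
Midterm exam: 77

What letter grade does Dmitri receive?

Essays (78) > Lab reports (72), so Lab reports counts as 78.
Weighted total:
  Essays 78 × 0.05 = 3.9
  Practicals 43 × 0.22 = 9.46
  Term project 78 × 0.11 = 8.58
  Reading responses 88 × 0.11 = 9.68
  Lab reports 78 × 0.07 = 5.46
  Fieldwork 62 × 0.23 = 14.26
  Weekly reports 96 × 0.06 = 5.76
  Midterm exam 77 × 0.15 = 11.55
Sum = 68.65
68.65 is ≥ 68 and < 78 → C

C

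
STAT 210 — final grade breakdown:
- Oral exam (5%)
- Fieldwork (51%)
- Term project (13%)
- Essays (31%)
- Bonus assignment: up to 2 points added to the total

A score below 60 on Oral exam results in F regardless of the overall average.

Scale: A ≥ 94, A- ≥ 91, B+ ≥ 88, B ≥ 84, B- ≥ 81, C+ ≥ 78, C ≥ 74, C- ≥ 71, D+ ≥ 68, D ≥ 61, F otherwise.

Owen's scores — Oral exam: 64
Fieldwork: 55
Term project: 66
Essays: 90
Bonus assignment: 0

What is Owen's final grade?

D

Oral exam score 64 ≥ 60: minimum met.
Weighted total:
  Oral exam 64 × 0.05 = 3.2
  Fieldwork 55 × 0.51 = 28.05
  Term project 66 × 0.13 = 8.58
  Essays 90 × 0.31 = 27.9
Sum = 67.73
Bonus assignment: 67.73 + 0 = 67.73
67.73 is ≥ 61 and < 68 → D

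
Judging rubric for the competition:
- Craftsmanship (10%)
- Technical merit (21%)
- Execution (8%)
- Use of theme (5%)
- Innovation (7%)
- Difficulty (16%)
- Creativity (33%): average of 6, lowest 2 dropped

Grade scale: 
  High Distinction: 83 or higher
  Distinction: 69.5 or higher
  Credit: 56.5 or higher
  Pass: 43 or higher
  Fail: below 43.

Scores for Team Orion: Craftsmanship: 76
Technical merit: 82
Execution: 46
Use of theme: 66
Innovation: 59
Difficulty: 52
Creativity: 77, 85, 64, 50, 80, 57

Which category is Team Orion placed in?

Creativity: drop 50, 57 → average of remaining 4 = 306/4 = 76.5
Weighted total:
  Craftsmanship 76 × 0.1 = 7.6
  Technical merit 82 × 0.21 = 17.22
  Execution 46 × 0.08 = 3.68
  Use of theme 66 × 0.05 = 3.3
  Innovation 59 × 0.07 = 4.13
  Difficulty 52 × 0.16 = 8.32
  Creativity 76.5 × 0.33 = 25.245
Sum = 69.495
69.495 is ≥ 56.5 and < 69.5 → Credit

Credit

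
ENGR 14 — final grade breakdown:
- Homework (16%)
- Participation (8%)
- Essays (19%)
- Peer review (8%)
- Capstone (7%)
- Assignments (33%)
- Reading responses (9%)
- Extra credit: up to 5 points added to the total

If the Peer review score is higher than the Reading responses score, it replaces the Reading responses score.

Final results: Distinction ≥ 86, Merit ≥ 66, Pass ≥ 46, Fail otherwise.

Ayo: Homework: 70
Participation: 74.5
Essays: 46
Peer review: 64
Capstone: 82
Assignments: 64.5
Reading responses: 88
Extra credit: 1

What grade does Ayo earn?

Merit

Peer review (64) ≤ Reading responses (88), so Reading responses stays at 88.
Weighted total:
  Homework 70 × 0.16 = 11.2
  Participation 74.5 × 0.08 = 5.96
  Essays 46 × 0.19 = 8.74
  Peer review 64 × 0.08 = 5.12
  Capstone 82 × 0.07 = 5.74
  Assignments 64.5 × 0.33 = 21.285
  Reading responses 88 × 0.09 = 7.92
Sum = 65.965
Extra credit: 65.965 + 1 = 66.965
66.965 is ≥ 66 and < 86 → Merit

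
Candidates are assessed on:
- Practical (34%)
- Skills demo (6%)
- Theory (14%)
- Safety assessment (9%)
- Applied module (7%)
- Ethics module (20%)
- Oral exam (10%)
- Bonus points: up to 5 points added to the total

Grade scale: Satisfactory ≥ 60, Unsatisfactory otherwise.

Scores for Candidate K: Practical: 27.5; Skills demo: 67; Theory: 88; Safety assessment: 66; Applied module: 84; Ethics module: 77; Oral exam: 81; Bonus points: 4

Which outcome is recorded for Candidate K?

Satisfactory

Weighted total:
  Practical 27.5 × 0.34 = 9.35
  Skills demo 67 × 0.06 = 4.02
  Theory 88 × 0.14 = 12.32
  Safety assessment 66 × 0.09 = 5.94
  Applied module 84 × 0.07 = 5.88
  Ethics module 77 × 0.2 = 15.4
  Oral exam 81 × 0.1 = 8.1
Sum = 61.01
Bonus points: 61.01 + 4 = 65.01
65.01 ≥ 60 → Satisfactory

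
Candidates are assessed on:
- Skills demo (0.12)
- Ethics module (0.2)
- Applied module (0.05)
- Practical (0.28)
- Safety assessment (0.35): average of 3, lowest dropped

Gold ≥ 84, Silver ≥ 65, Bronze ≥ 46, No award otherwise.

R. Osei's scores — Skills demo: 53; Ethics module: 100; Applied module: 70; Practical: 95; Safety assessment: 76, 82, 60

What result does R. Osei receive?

Gold

Safety assessment: drop 60 → average of remaining 2 = 158/2 = 79
Weighted total:
  Skills demo 53 × 0.12 = 6.36
  Ethics module 100 × 0.2 = 20
  Applied module 70 × 0.05 = 3.5
  Practical 95 × 0.28 = 26.6
  Safety assessment 79 × 0.35 = 27.65
Sum = 84.11
84.11 ≥ 84 → Gold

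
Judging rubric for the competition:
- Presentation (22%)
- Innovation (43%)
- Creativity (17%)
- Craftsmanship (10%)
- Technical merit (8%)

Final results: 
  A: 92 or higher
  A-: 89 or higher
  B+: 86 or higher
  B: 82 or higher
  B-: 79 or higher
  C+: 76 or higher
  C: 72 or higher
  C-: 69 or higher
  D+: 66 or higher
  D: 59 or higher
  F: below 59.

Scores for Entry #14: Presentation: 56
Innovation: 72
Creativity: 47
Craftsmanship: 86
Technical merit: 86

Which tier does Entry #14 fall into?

D+

Weighted total:
  Presentation 56 × 0.22 = 12.32
  Innovation 72 × 0.43 = 30.96
  Creativity 47 × 0.17 = 7.99
  Craftsmanship 86 × 0.1 = 8.6
  Technical merit 86 × 0.08 = 6.88
Sum = 66.75
66.75 is ≥ 66 and < 69 → D+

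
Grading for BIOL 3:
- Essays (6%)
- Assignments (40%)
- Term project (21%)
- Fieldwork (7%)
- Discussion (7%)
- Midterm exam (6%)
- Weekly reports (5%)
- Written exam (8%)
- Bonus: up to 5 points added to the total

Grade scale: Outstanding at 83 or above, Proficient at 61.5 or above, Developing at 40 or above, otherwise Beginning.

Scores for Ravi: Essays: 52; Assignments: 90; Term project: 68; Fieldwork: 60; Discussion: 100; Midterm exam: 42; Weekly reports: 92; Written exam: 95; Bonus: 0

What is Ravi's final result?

Weighted total:
  Essays 52 × 0.06 = 3.12
  Assignments 90 × 0.4 = 36
  Term project 68 × 0.21 = 14.28
  Fieldwork 60 × 0.07 = 4.2
  Discussion 100 × 0.07 = 7
  Midterm exam 42 × 0.06 = 2.52
  Weekly reports 92 × 0.05 = 4.6
  Written exam 95 × 0.08 = 7.6
Sum = 79.32
Bonus: 79.32 + 0 = 79.32
79.32 is ≥ 61.5 and < 83 → Proficient

Proficient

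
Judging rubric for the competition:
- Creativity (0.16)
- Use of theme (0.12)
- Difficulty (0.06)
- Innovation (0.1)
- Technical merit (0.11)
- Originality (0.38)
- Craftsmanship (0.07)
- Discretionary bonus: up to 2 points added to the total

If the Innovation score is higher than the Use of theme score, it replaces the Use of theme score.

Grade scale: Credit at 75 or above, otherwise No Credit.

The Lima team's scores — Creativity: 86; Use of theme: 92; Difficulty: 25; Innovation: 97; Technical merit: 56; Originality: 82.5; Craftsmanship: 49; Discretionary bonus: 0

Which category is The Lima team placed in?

Credit

Innovation (97) > Use of theme (92), so Use of theme counts as 97.
Weighted total:
  Creativity 86 × 0.16 = 13.76
  Use of theme 97 × 0.12 = 11.64
  Difficulty 25 × 0.06 = 1.5
  Innovation 97 × 0.1 = 9.7
  Technical merit 56 × 0.11 = 6.16
  Originality 82.5 × 0.38 = 31.35
  Craftsmanship 49 × 0.07 = 3.43
Sum = 77.54
Discretionary bonus: 77.54 + 0 = 77.54
77.54 ≥ 75 → Credit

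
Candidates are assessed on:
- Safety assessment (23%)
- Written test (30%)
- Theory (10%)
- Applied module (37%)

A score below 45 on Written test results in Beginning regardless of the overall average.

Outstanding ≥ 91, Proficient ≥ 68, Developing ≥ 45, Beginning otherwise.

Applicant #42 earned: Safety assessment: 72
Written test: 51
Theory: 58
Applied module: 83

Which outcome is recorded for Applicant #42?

Proficient

Written test score 51 ≥ 45: minimum met.
Weighted total:
  Safety assessment 72 × 0.23 = 16.56
  Written test 51 × 0.3 = 15.3
  Theory 58 × 0.1 = 5.8
  Applied module 83 × 0.37 = 30.71
Sum = 68.37
68.37 is ≥ 68 and < 91 → Proficient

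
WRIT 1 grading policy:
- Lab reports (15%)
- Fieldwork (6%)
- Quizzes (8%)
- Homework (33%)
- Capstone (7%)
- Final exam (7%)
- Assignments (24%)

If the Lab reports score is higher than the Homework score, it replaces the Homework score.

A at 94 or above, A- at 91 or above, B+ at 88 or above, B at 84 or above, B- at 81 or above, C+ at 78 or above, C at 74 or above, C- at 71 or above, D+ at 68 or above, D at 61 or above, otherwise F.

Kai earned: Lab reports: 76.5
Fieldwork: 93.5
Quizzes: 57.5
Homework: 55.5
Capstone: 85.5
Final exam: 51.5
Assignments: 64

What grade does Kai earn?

Lab reports (76.5) > Homework (55.5), so Homework counts as 76.5.
Weighted total:
  Lab reports 76.5 × 0.15 = 11.475
  Fieldwork 93.5 × 0.06 = 5.61
  Quizzes 57.5 × 0.08 = 4.6
  Homework 76.5 × 0.33 = 25.245
  Capstone 85.5 × 0.07 = 5.985
  Final exam 51.5 × 0.07 = 3.605
  Assignments 64 × 0.24 = 15.36
Sum = 71.88
71.88 is ≥ 71 and < 74 → C-

C-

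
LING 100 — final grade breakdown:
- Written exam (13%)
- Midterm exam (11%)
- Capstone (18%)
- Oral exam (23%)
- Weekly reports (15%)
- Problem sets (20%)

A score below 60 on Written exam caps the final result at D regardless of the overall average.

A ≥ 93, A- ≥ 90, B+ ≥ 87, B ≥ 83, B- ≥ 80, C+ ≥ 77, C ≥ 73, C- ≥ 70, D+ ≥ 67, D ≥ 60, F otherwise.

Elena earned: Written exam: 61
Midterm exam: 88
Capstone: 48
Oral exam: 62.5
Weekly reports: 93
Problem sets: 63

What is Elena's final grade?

D+

Written exam score 61 ≥ 60: minimum met.
Weighted total:
  Written exam 61 × 0.13 = 7.93
  Midterm exam 88 × 0.11 = 9.68
  Capstone 48 × 0.18 = 8.64
  Oral exam 62.5 × 0.23 = 14.375
  Weekly reports 93 × 0.15 = 13.95
  Problem sets 63 × 0.2 = 12.6
Sum = 67.175
67.175 is ≥ 67 and < 70 → D+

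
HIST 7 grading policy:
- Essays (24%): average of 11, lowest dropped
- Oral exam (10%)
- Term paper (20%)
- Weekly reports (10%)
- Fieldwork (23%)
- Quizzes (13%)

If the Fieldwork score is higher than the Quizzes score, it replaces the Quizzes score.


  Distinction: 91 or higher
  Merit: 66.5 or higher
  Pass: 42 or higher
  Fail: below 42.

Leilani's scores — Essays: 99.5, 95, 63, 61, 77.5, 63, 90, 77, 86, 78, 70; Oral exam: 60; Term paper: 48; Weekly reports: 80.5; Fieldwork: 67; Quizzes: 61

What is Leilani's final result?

Essays: drop 61 → average of remaining 10 = 799/10 = 79.9
Fieldwork (67) > Quizzes (61), so Quizzes counts as 67.
Weighted total:
  Essays 79.9 × 0.24 = 19.176
  Oral exam 60 × 0.1 = 6
  Term paper 48 × 0.2 = 9.6
  Weekly reports 80.5 × 0.1 = 8.05
  Fieldwork 67 × 0.23 = 15.41
  Quizzes 67 × 0.13 = 8.71
Sum = 66.946
66.946 is ≥ 66.5 and < 91 → Merit

Merit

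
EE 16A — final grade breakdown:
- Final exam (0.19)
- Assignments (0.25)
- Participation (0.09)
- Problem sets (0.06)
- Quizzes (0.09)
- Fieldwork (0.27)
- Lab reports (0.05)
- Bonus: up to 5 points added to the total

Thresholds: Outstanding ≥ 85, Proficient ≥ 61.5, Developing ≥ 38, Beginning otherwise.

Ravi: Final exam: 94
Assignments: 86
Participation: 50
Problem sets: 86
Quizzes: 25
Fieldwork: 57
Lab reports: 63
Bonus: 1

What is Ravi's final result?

Proficient

Weighted total:
  Final exam 94 × 0.19 = 17.86
  Assignments 86 × 0.25 = 21.5
  Participation 50 × 0.09 = 4.5
  Problem sets 86 × 0.06 = 5.16
  Quizzes 25 × 0.09 = 2.25
  Fieldwork 57 × 0.27 = 15.39
  Lab reports 63 × 0.05 = 3.15
Sum = 69.81
Bonus: 69.81 + 1 = 70.81
70.81 is ≥ 61.5 and < 85 → Proficient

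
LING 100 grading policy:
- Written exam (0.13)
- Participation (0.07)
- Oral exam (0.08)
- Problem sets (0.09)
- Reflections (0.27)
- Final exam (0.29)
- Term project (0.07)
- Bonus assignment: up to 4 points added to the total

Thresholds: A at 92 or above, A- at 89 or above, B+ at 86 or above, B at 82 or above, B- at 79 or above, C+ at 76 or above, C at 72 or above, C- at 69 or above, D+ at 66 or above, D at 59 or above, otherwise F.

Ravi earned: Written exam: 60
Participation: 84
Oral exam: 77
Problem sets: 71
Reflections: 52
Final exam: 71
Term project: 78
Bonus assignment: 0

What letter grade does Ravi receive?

D+

Weighted total:
  Written exam 60 × 0.13 = 7.8
  Participation 84 × 0.07 = 5.88
  Oral exam 77 × 0.08 = 6.16
  Problem sets 71 × 0.09 = 6.39
  Reflections 52 × 0.27 = 14.04
  Final exam 71 × 0.29 = 20.59
  Term project 78 × 0.07 = 5.46
Sum = 66.32
Bonus assignment: 66.32 + 0 = 66.32
66.32 is ≥ 66 and < 69 → D+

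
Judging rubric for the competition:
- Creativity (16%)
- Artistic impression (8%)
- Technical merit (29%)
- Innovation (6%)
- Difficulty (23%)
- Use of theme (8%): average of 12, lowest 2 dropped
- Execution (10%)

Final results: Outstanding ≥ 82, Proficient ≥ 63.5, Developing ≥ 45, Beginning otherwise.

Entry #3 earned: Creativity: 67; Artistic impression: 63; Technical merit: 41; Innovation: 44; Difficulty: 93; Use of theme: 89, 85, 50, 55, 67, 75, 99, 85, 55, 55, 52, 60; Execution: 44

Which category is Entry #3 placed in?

Use of theme: drop 50, 52 → average of remaining 10 = 725/10 = 72.5
Weighted total:
  Creativity 67 × 0.16 = 10.72
  Artistic impression 63 × 0.08 = 5.04
  Technical merit 41 × 0.29 = 11.89
  Innovation 44 × 0.06 = 2.64
  Difficulty 93 × 0.23 = 21.39
  Use of theme 72.5 × 0.08 = 5.8
  Execution 44 × 0.1 = 4.4
Sum = 61.88
61.88 is ≥ 45 and < 63.5 → Developing

Developing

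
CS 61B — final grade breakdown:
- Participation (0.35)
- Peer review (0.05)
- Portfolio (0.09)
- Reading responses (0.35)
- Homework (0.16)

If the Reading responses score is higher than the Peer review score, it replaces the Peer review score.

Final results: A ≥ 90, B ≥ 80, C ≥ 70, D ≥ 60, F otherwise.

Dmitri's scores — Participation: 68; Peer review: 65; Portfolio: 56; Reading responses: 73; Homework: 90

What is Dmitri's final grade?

Reading responses (73) > Peer review (65), so Peer review counts as 73.
Weighted total:
  Participation 68 × 0.35 = 23.8
  Peer review 73 × 0.05 = 3.65
  Portfolio 56 × 0.09 = 5.04
  Reading responses 73 × 0.35 = 25.55
  Homework 90 × 0.16 = 14.4
Sum = 72.44
72.44 is ≥ 70 and < 80 → C

C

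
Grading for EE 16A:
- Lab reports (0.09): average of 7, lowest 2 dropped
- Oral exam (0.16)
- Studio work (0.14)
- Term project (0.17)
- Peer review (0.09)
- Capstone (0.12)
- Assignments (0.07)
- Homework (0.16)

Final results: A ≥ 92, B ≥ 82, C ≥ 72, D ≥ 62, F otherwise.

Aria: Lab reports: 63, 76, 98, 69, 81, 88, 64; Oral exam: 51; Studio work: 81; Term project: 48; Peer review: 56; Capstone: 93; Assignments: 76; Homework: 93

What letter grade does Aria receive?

D

Lab reports: drop 63, 64 → average of remaining 5 = 412/5 = 82.4
Weighted total:
  Lab reports 82.4 × 0.09 = 7.416
  Oral exam 51 × 0.16 = 8.16
  Studio work 81 × 0.14 = 11.34
  Term project 48 × 0.17 = 8.16
  Peer review 56 × 0.09 = 5.04
  Capstone 93 × 0.12 = 11.16
  Assignments 76 × 0.07 = 5.32
  Homework 93 × 0.16 = 14.88
Sum = 71.476
71.476 is ≥ 62 and < 72 → D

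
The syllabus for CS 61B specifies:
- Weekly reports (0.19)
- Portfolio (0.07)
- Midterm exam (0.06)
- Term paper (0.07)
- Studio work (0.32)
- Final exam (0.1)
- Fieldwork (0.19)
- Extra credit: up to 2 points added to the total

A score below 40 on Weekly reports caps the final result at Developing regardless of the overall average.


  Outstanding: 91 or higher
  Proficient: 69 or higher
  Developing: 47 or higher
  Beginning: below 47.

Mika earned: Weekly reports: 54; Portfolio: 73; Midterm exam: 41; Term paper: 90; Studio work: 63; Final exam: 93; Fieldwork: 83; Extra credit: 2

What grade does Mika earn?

Proficient

Weekly reports score 54 ≥ 40: minimum met.
Weighted total:
  Weekly reports 54 × 0.19 = 10.26
  Portfolio 73 × 0.07 = 5.11
  Midterm exam 41 × 0.06 = 2.46
  Term paper 90 × 0.07 = 6.3
  Studio work 63 × 0.32 = 20.16
  Final exam 93 × 0.1 = 9.3
  Fieldwork 83 × 0.19 = 15.77
Sum = 69.36
Extra credit: 69.36 + 2 = 71.36
71.36 is ≥ 69 and < 91 → Proficient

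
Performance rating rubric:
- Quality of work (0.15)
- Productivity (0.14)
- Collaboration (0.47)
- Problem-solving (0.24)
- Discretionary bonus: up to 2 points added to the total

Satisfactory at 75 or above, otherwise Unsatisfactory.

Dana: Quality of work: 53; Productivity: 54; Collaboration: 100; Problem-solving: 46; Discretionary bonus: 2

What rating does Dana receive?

Weighted total:
  Quality of work 53 × 0.15 = 7.95
  Productivity 54 × 0.14 = 7.56
  Collaboration 100 × 0.47 = 47
  Problem-solving 46 × 0.24 = 11.04
Sum = 73.55
Discretionary bonus: 73.55 + 2 = 75.55
75.55 ≥ 75 → Satisfactory

Satisfactory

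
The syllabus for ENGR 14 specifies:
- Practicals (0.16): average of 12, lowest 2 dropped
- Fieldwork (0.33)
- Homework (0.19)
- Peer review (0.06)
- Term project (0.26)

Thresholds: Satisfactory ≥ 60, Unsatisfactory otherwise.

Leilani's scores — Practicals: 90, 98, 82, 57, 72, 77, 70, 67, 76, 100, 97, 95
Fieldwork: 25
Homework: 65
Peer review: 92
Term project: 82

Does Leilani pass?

Practicals: drop 57, 67 → average of remaining 10 = 857/10 = 85.7
Weighted total:
  Practicals 85.7 × 0.16 = 13.712
  Fieldwork 25 × 0.33 = 8.25
  Homework 65 × 0.19 = 12.35
  Peer review 92 × 0.06 = 5.52
  Term project 82 × 0.26 = 21.32
Sum = 61.152
61.152 ≥ 60 → Satisfactory

Satisfactory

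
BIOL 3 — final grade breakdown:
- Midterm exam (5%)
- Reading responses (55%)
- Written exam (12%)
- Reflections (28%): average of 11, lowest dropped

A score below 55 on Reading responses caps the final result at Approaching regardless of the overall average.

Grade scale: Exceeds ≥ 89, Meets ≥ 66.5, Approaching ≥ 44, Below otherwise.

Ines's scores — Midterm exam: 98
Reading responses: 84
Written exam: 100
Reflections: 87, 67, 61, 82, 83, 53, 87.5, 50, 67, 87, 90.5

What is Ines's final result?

Reflections: drop 50 → average of remaining 10 = 765/10 = 76.5
Reading responses score 84 ≥ 55: minimum met.
Weighted total:
  Midterm exam 98 × 0.05 = 4.9
  Reading responses 84 × 0.55 = 46.2
  Written exam 100 × 0.12 = 12
  Reflections 76.5 × 0.28 = 21.42
Sum = 84.52
84.52 is ≥ 66.5 and < 89 → Meets

Meets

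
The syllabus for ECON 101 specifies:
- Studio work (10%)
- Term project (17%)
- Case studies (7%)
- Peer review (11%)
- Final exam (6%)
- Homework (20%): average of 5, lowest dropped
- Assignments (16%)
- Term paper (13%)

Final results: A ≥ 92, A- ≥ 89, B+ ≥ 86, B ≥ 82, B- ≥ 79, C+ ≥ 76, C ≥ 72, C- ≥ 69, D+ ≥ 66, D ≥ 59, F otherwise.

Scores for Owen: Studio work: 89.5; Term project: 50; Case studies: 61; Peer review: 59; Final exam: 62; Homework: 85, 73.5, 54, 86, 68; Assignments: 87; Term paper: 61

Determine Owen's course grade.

C-

Homework: drop 54 → average of remaining 4 = 312.5/4 = 78.125
Weighted total:
  Studio work 89.5 × 0.1 = 8.95
  Term project 50 × 0.17 = 8.5
  Case studies 61 × 0.07 = 4.27
  Peer review 59 × 0.11 = 6.49
  Final exam 62 × 0.06 = 3.72
  Homework 78.125 × 0.2 = 15.625
  Assignments 87 × 0.16 = 13.92
  Term paper 61 × 0.13 = 7.93
Sum = 69.405
69.405 is ≥ 69 and < 72 → C-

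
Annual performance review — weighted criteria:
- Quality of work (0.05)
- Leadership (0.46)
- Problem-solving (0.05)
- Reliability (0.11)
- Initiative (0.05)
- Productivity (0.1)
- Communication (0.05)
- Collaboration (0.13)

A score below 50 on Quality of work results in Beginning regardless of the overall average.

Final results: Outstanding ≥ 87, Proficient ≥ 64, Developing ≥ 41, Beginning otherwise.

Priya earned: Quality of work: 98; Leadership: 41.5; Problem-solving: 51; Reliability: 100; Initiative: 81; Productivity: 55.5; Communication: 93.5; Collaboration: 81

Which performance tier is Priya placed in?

Quality of work score 98 ≥ 50: minimum met.
Weighted total:
  Quality of work 98 × 0.05 = 4.9
  Leadership 41.5 × 0.46 = 19.09
  Problem-solving 51 × 0.05 = 2.55
  Reliability 100 × 0.11 = 11
  Initiative 81 × 0.05 = 4.05
  Productivity 55.5 × 0.1 = 5.55
  Communication 93.5 × 0.05 = 4.675
  Collaboration 81 × 0.13 = 10.53
Sum = 62.345
62.345 is ≥ 41 and < 64 → Developing

Developing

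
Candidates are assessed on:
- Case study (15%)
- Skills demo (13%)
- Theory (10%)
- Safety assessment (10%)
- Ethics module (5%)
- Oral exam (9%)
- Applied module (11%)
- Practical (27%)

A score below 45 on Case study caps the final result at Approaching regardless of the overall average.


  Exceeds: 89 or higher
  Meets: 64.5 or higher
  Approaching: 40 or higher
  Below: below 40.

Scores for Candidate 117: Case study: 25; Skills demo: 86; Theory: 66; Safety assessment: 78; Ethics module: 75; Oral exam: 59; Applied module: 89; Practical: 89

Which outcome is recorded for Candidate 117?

Approaching

Case study score 25 < 45: minimum not met.
Weighted total:
  Case study 25 × 0.15 = 3.75
  Skills demo 86 × 0.13 = 11.18
  Theory 66 × 0.1 = 6.6
  Safety assessment 78 × 0.1 = 7.8
  Ethics module 75 × 0.05 = 3.75
  Oral exam 59 × 0.09 = 5.31
  Applied module 89 × 0.11 = 9.79
  Practical 89 × 0.27 = 24.03
Sum = 72.21
72.21 would be Meets; cap at Approaching applies → Approaching.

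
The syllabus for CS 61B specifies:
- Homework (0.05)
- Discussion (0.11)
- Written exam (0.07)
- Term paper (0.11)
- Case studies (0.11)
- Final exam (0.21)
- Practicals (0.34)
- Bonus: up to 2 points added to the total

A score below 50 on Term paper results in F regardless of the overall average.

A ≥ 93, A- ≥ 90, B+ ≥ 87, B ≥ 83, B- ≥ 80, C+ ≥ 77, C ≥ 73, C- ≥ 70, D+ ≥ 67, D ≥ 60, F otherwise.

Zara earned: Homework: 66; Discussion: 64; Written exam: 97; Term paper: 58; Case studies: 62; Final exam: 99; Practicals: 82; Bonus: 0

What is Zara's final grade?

Term paper score 58 ≥ 50: minimum met.
Weighted total:
  Homework 66 × 0.05 = 3.3
  Discussion 64 × 0.11 = 7.04
  Written exam 97 × 0.07 = 6.79
  Term paper 58 × 0.11 = 6.38
  Case studies 62 × 0.11 = 6.82
  Final exam 99 × 0.21 = 20.79
  Practicals 82 × 0.34 = 27.88
Sum = 79
Bonus: 79 + 0 = 79
79 is ≥ 77 and < 80 → C+

C+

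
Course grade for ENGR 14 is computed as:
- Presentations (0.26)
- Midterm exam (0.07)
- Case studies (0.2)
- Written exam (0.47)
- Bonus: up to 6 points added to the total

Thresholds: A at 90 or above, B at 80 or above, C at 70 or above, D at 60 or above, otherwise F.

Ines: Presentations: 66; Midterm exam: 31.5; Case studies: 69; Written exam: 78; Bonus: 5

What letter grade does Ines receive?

C

Weighted total:
  Presentations 66 × 0.26 = 17.16
  Midterm exam 31.5 × 0.07 = 2.205
  Case studies 69 × 0.2 = 13.8
  Written exam 78 × 0.47 = 36.66
Sum = 69.825
Bonus: 69.825 + 5 = 74.825
74.825 is ≥ 70 and < 80 → C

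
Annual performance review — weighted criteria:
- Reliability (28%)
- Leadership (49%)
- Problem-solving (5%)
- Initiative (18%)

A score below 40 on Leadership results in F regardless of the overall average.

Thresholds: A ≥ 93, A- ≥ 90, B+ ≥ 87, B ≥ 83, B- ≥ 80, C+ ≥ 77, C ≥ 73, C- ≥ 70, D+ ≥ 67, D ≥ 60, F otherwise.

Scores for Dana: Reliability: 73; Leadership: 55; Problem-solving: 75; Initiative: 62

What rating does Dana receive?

Leadership score 55 ≥ 40: minimum met.
Weighted total:
  Reliability 73 × 0.28 = 20.44
  Leadership 55 × 0.49 = 26.95
  Problem-solving 75 × 0.05 = 3.75
  Initiative 62 × 0.18 = 11.16
Sum = 62.3
62.3 is ≥ 60 and < 67 → D

D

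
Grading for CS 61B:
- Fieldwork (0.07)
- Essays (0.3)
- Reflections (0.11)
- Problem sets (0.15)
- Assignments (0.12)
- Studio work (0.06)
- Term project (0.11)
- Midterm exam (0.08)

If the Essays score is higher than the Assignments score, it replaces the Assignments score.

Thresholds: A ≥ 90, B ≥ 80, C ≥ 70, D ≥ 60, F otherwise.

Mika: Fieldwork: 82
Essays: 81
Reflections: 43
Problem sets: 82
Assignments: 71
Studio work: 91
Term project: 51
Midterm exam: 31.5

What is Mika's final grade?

C

Essays (81) > Assignments (71), so Assignments counts as 81.
Weighted total:
  Fieldwork 82 × 0.07 = 5.74
  Essays 81 × 0.3 = 24.3
  Reflections 43 × 0.11 = 4.73
  Problem sets 82 × 0.15 = 12.3
  Assignments 81 × 0.12 = 9.72
  Studio work 91 × 0.06 = 5.46
  Term project 51 × 0.11 = 5.61
  Midterm exam 31.5 × 0.08 = 2.52
Sum = 70.38
70.38 is ≥ 70 and < 80 → C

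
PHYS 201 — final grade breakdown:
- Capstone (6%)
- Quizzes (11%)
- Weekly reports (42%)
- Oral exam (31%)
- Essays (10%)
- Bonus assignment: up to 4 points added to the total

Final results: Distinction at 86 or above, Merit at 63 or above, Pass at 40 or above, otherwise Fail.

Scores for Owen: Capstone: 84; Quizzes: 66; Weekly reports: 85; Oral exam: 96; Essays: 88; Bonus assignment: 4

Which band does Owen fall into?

Distinction

Weighted total:
  Capstone 84 × 0.06 = 5.04
  Quizzes 66 × 0.11 = 7.26
  Weekly reports 85 × 0.42 = 35.7
  Oral exam 96 × 0.31 = 29.76
  Essays 88 × 0.1 = 8.8
Sum = 86.56
Bonus assignment: 86.56 + 4 = 90.56
90.56 ≥ 86 → Distinction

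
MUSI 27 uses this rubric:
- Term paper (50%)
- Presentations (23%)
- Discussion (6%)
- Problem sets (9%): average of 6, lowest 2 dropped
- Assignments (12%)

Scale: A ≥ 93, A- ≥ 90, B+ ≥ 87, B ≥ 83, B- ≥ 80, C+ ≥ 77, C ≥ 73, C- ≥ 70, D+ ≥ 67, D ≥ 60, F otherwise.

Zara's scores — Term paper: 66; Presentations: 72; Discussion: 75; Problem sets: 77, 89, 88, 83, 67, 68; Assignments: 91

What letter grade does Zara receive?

Problem sets: drop 67, 68 → average of remaining 4 = 337/4 = 84.25
Weighted total:
  Term paper 66 × 0.5 = 33
  Presentations 72 × 0.23 = 16.56
  Discussion 75 × 0.06 = 4.5
  Problem sets 84.25 × 0.09 = 7.5825
  Assignments 91 × 0.12 = 10.92
Sum = 72.5625
72.5625 is ≥ 70 and < 73 → C-

C-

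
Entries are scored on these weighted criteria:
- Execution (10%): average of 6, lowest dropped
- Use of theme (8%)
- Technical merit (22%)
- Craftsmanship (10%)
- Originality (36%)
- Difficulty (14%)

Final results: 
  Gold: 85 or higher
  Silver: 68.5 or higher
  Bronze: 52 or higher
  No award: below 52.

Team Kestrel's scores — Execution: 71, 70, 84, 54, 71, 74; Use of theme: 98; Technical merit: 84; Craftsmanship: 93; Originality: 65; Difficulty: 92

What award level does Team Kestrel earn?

Execution: drop 54 → average of remaining 5 = 370/5 = 74
Weighted total:
  Execution 74 × 0.1 = 7.4
  Use of theme 98 × 0.08 = 7.84
  Technical merit 84 × 0.22 = 18.48
  Craftsmanship 93 × 0.1 = 9.3
  Originality 65 × 0.36 = 23.4
  Difficulty 92 × 0.14 = 12.88
Sum = 79.3
79.3 is ≥ 68.5 and < 85 → Silver

Silver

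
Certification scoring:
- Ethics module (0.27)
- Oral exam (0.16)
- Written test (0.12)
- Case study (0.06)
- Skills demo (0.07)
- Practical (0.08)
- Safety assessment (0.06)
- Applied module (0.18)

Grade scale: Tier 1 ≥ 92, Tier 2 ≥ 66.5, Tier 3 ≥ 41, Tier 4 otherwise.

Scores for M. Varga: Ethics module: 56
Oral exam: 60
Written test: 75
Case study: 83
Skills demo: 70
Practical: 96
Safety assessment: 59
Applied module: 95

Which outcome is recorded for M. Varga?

Tier 2

Weighted total:
  Ethics module 56 × 0.27 = 15.12
  Oral exam 60 × 0.16 = 9.6
  Written test 75 × 0.12 = 9
  Case study 83 × 0.06 = 4.98
  Skills demo 70 × 0.07 = 4.9
  Practical 96 × 0.08 = 7.68
  Safety assessment 59 × 0.06 = 3.54
  Applied module 95 × 0.18 = 17.1
Sum = 71.92
71.92 is ≥ 66.5 and < 92 → Tier 2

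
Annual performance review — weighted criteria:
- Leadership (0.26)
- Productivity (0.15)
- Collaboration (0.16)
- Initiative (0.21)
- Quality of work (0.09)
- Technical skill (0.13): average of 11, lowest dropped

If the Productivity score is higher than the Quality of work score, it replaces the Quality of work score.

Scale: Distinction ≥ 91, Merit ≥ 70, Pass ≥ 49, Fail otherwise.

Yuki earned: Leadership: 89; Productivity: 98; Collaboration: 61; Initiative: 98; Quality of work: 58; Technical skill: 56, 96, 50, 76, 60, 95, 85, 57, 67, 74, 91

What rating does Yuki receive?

Merit

Technical skill: drop 50 → average of remaining 10 = 757/10 = 75.7
Productivity (98) > Quality of work (58), so Quality of work counts as 98.
Weighted total:
  Leadership 89 × 0.26 = 23.14
  Productivity 98 × 0.15 = 14.7
  Collaboration 61 × 0.16 = 9.76
  Initiative 98 × 0.21 = 20.58
  Quality of work 98 × 0.09 = 8.82
  Technical skill 75.7 × 0.13 = 9.841
Sum = 86.841
86.841 is ≥ 70 and < 91 → Merit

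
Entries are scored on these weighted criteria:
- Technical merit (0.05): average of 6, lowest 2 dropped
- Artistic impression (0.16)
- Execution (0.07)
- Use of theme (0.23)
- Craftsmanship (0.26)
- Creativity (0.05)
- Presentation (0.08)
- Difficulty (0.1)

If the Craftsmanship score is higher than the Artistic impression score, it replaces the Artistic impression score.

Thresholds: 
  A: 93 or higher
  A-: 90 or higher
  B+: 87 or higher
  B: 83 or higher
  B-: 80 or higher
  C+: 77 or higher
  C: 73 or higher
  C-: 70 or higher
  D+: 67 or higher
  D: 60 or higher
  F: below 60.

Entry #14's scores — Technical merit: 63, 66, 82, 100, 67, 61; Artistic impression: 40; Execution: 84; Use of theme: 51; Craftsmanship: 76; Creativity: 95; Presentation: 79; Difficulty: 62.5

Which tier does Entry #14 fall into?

Technical merit: drop 61, 63 → average of remaining 4 = 315/4 = 78.75
Craftsmanship (76) > Artistic impression (40), so Artistic impression counts as 76.
Weighted total:
  Technical merit 78.75 × 0.05 = 3.9375
  Artistic impression 76 × 0.16 = 12.16
  Execution 84 × 0.07 = 5.88
  Use of theme 51 × 0.23 = 11.73
  Craftsmanship 76 × 0.26 = 19.76
  Creativity 95 × 0.05 = 4.75
  Presentation 79 × 0.08 = 6.32
  Difficulty 62.5 × 0.1 = 6.25
Sum = 70.7875
70.7875 is ≥ 70 and < 73 → C-

C-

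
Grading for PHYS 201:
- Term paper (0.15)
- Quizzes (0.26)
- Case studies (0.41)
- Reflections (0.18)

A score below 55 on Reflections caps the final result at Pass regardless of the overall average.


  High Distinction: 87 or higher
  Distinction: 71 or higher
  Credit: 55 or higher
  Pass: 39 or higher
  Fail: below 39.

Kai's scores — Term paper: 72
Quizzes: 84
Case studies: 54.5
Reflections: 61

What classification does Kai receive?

Credit

Reflections score 61 ≥ 55: minimum met.
Weighted total:
  Term paper 72 × 0.15 = 10.8
  Quizzes 84 × 0.26 = 21.84
  Case studies 54.5 × 0.41 = 22.345
  Reflections 61 × 0.18 = 10.98
Sum = 65.965
65.965 is ≥ 55 and < 71 → Credit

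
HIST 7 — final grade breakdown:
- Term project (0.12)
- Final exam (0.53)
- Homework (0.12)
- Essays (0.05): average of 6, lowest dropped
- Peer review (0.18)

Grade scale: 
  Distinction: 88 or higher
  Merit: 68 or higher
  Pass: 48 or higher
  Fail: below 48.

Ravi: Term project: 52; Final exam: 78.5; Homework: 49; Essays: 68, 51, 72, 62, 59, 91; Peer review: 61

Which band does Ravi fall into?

Essays: drop 51 → average of remaining 5 = 352/5 = 70.4
Weighted total:
  Term project 52 × 0.12 = 6.24
  Final exam 78.5 × 0.53 = 41.605
  Homework 49 × 0.12 = 5.88
  Essays 70.4 × 0.05 = 3.52
  Peer review 61 × 0.18 = 10.98
Sum = 68.225
68.225 is ≥ 68 and < 88 → Merit

Merit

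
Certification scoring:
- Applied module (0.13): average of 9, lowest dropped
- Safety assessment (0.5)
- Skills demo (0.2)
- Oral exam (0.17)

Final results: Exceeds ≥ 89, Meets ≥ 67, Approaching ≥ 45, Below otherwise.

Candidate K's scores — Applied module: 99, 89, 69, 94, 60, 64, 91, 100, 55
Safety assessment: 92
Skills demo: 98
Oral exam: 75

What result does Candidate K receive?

Exceeds

Applied module: drop 55 → average of remaining 8 = 666/8 = 83.25
Weighted total:
  Applied module 83.25 × 0.13 = 10.8225
  Safety assessment 92 × 0.5 = 46
  Skills demo 98 × 0.2 = 19.6
  Oral exam 75 × 0.17 = 12.75
Sum = 89.1725
89.1725 ≥ 89 → Exceeds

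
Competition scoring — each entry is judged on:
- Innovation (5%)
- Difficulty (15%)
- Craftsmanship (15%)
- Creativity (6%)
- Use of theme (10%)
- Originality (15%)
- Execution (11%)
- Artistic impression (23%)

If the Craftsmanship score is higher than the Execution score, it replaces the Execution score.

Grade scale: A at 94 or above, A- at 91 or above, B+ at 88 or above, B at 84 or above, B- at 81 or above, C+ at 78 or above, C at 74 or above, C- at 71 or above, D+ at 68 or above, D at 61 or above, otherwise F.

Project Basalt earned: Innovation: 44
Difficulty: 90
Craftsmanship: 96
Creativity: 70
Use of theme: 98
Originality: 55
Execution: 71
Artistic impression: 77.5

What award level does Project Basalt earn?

Craftsmanship (96) > Execution (71), so Execution counts as 96.
Weighted total:
  Innovation 44 × 0.05 = 2.2
  Difficulty 90 × 0.15 = 13.5
  Craftsmanship 96 × 0.15 = 14.4
  Creativity 70 × 0.06 = 4.2
  Use of theme 98 × 0.1 = 9.8
  Originality 55 × 0.15 = 8.25
  Execution 96 × 0.11 = 10.56
  Artistic impression 77.5 × 0.23 = 17.825
Sum = 80.735
80.735 is ≥ 78 and < 81 → C+

C+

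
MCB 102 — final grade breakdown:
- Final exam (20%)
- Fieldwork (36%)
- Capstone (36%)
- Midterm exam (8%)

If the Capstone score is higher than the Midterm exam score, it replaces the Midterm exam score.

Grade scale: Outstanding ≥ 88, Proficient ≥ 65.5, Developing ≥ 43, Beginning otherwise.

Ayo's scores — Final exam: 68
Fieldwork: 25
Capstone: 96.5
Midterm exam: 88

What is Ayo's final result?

Developing

Capstone (96.5) > Midterm exam (88), so Midterm exam counts as 96.5.
Weighted total:
  Final exam 68 × 0.2 = 13.6
  Fieldwork 25 × 0.36 = 9
  Capstone 96.5 × 0.36 = 34.74
  Midterm exam 96.5 × 0.08 = 7.72
Sum = 65.06
65.06 is ≥ 43 and < 65.5 → Developing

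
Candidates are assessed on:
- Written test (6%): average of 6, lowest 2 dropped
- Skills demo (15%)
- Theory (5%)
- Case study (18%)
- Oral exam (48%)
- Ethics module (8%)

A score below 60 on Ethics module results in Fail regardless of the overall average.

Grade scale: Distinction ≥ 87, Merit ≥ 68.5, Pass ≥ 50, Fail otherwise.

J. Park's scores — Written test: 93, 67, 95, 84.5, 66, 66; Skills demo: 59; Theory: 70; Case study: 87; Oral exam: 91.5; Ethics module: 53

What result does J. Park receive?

Fail

Written test: drop 66, 66 → average of remaining 4 = 339.5/4 = 84.875
Ethics module score 53 < 60: minimum not met.
Weighted total:
  Written test 84.875 × 0.06 = 5.0925
  Skills demo 59 × 0.15 = 8.85
  Theory 70 × 0.05 = 3.5
  Case study 87 × 0.18 = 15.66
  Oral exam 91.5 × 0.48 = 43.92
  Ethics module 53 × 0.08 = 4.24
Sum = 81.2625
Because the Ethics module minimum was not met, the result is Fail.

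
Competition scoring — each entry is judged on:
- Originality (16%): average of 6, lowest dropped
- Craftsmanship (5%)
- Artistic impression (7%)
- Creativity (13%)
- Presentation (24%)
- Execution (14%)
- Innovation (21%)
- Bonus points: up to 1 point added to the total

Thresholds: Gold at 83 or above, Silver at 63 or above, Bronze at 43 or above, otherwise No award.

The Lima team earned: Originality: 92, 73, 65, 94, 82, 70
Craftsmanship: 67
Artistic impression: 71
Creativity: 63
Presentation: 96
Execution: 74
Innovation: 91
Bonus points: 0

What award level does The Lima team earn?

Silver

Originality: drop 65 → average of remaining 5 = 411/5 = 82.2
Weighted total:
  Originality 82.2 × 0.16 = 13.152
  Craftsmanship 67 × 0.05 = 3.35
  Artistic impression 71 × 0.07 = 4.97
  Creativity 63 × 0.13 = 8.19
  Presentation 96 × 0.24 = 23.04
  Execution 74 × 0.14 = 10.36
  Innovation 91 × 0.21 = 19.11
Sum = 82.172
Bonus points: 82.172 + 0 = 82.172
82.172 is ≥ 63 and < 83 → Silver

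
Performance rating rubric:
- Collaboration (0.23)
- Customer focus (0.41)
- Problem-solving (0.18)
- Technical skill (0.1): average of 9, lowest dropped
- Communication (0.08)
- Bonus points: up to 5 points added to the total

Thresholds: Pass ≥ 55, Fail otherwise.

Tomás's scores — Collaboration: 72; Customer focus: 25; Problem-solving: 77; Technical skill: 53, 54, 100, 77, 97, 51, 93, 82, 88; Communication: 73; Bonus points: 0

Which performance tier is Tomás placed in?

Technical skill: drop 51 → average of remaining 8 = 644/8 = 80.5
Weighted total:
  Collaboration 72 × 0.23 = 16.56
  Customer focus 25 × 0.41 = 10.25
  Problem-solving 77 × 0.18 = 13.86
  Technical skill 80.5 × 0.1 = 8.05
  Communication 73 × 0.08 = 5.84
Sum = 54.56
Bonus points: 54.56 + 0 = 54.56
54.56 < 55 → Fail

Fail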